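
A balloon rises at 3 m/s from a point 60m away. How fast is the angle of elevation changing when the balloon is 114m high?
0.010846 rad/s

tan(θ) = y/60
sec²(θ) · dθ/dt = (1/60) · dy/dt
dθ/dt = cos²(θ)/60 · 3 = 60/(60² + 114²) · 3
dθ/dt = 0.010846 rad/s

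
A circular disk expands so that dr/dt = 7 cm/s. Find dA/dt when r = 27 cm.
378π cm²/s

A = πr²
dA/dt = 2πr · dr/dt = 2π(27)(7) = 378π cm²/s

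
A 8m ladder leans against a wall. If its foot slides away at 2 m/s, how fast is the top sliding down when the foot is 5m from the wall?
10√39/39 ≈ 1.601 m/s

x² + y² = 8²
2x·dx/dt + 2y·dy/dt = 0
dy/dt = -x/y · dx/dt = -5/√39 · 2 = -10√39/39 m/s
The top is descending at 10√39/39 ≈ 1.601 m/s.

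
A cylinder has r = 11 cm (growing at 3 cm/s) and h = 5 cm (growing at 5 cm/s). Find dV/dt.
935π cm³/s

V = πr²h
dV/dt = 2πrh·dr/dt + πr²·dh/dt
= 2π(11)(5)(3) + π(11)²(5)
= 935π cm³/s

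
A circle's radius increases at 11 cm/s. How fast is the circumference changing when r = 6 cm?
22π cm/s

C = 2πr
dC/dt = 2π · dr/dt = 2π · 11 = 22π cm/s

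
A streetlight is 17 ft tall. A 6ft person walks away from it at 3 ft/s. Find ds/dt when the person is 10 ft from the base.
18/11 ft/s

By similar triangles: 17/(x+s) = 6/s
Solving: s = 6x/11
ds/dt = 6/11 · dx/dt = 6/11 · 3 = 18/11 ft/s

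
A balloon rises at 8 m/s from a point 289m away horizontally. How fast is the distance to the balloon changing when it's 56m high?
448√86657/86657 ≈ 1.522 m/s

z² = 289² + y²
z = √(289² + 56²) = √86657
dz/dt = y/z · dy/dt = 56/√86657 · 8 = 448√86657/86657 ≈ 1.522 m/s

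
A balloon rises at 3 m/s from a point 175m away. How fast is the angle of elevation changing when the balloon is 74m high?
0.014543 rad/s

tan(θ) = y/175
sec²(θ) · dθ/dt = (1/175) · dy/dt
dθ/dt = cos²(θ)/175 · 3 = 175/(175² + 74²) · 3
dθ/dt = 0.014543 rad/s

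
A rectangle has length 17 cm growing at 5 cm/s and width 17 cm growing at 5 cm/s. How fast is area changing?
170 cm²/s

A = lw
dA/dt = w·dl/dt + l·dw/dt = 17·5 + 17·5 = 170 cm²/s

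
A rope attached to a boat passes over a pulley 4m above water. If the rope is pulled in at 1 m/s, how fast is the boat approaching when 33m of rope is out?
33√1073/1073 ≈ 1.007 m/s

rope² = x² + 4²
x = √(33² - 4²) = √1073
dx/dt = (rope/x) · d(rope)/dt = (33/√1073) · (-1) = -33√1073/1073 m/s
The boat approaches at 33√1073/1073 ≈ 1.007 m/s.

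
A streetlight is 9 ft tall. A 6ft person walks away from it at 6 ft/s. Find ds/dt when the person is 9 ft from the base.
12 ft/s

By similar triangles: 9/(x+s) = 6/s
Solving: s = 6x/3
ds/dt = 6/3 · dx/dt = 2 · 6 = 12 ft/s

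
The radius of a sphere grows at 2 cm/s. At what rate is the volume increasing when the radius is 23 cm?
4232π cm³/s

V = (4/3)πr³
dV/dt = dV/dr · dr/dt = 4πr² · 2
At r = 23: dV/dt = 4232π cm³/s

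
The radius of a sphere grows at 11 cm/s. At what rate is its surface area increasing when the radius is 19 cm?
1672π cm²/s

S = 4πr²
dS/dt = dS/dr · dr/dt = 8πr · 11
At r = 19: dS/dt = 1672π cm²/s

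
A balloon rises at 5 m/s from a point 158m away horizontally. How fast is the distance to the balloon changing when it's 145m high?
725√45989/45989 ≈ 3.381 m/s

z² = 158² + y²
z = √(158² + 145²) = √45989
dz/dt = y/z · dy/dt = 145/√45989 · 5 = 725√45989/45989 ≈ 3.381 m/s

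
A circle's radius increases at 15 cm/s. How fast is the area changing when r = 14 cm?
420π cm²/s

A = πr²
dA/dt = 2πr · dr/dt = 2π(14)(15) = 420π cm²/s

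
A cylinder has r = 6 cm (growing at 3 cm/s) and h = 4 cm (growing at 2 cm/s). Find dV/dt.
216π cm³/s

V = πr²h
dV/dt = 2πrh·dr/dt + πr²·dh/dt
= 2π(6)(4)(3) + π(6)²(2)
= 216π cm³/s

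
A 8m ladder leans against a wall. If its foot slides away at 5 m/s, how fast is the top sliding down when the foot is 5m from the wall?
25√39/39 ≈ 4.003 m/s

x² + y² = 8²
2x·dx/dt + 2y·dy/dt = 0
dy/dt = -x/y · dx/dt = -5/√39 · 5 = -25√39/39 m/s
The top is descending at 25√39/39 ≈ 4.003 m/s.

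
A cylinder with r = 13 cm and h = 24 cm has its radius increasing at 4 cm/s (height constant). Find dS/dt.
400π cm²/s

S = 2πrh + 2πr² (lateral + bases)
dS/dt = (2πh + 4πr)·dr/dt = (2π·24 + 4π·13)·4
= 400π cm²/s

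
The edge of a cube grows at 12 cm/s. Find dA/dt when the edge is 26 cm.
3744 cm²/s

A = 6s²
dA/dt = 12s · ds/dt = 12·26·12 = 3744 cm²/s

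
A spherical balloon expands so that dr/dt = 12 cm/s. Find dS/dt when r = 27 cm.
2592π cm²/s

S = 4πr²
dS/dt = dS/dr · dr/dt = 8πr · 12
At r = 27: dS/dt = 2592π cm²/s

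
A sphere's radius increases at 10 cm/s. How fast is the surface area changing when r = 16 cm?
1280π cm²/s

S = 4πr²
dS/dt = dS/dr · dr/dt = 8πr · 10
At r = 16: dS/dt = 1280π cm²/s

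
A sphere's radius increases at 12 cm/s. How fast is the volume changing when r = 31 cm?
46128π cm³/s

V = (4/3)πr³
dV/dt = dV/dr · dr/dt = 4πr² · 12
At r = 31: dV/dt = 46128π cm³/s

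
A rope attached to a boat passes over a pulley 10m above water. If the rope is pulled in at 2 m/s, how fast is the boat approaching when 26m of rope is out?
13/6 ≈ 2.167 m/s

rope² = x² + 10²
x = √(26² - 10²) = 24
dx/dt = (rope/x) · d(rope)/dt = (26/24) · (-2) = -13/6 m/s
The boat approaches at 13/6 ≈ 2.167 m/s.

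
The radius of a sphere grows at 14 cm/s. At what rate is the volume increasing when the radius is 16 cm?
14336π cm³/s

V = (4/3)πr³
dV/dt = dV/dr · dr/dt = 4πr² · 14
At r = 16: dV/dt = 14336π cm³/s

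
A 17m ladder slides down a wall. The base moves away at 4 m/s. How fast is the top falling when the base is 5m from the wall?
5√66/33 ≈ 1.231 m/s

x² + y² = 17²
2x·dx/dt + 2y·dy/dt = 0
dy/dt = -x/y · dx/dt = -5/(2√66) · 4 = -5√66/33 m/s
The top is descending at 5√66/33 ≈ 1.231 m/s.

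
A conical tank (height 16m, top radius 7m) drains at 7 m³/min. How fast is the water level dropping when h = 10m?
64/(175π) ≈ 0.1164 m/min

r/h = 7/16, so r = (7/16)h
V = (1/3)πr²h = (1/3)π((7/16)h)²h = (49/768)πh³
dV/dh = (49/256)πh²
dh/dt = (dV/dt)/(dV/dh) = -7/((49/256)π·10²) = -64/(175π) m/min
The level is dropping at 64/(175π) ≈ 0.1164 m/min.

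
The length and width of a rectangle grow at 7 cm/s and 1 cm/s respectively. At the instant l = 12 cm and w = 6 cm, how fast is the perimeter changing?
16 cm/s

P = 2(l + w)
dP/dt = 2(dl/dt + dw/dt) = 2(7 + 1) = 16 cm/s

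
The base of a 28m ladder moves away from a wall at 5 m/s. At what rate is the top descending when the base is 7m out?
√15/3 ≈ 1.291 m/s

x² + y² = 28²
2x·dx/dt + 2y·dy/dt = 0
dy/dt = -x/y · dx/dt = -7/(7√15) · 5 = -√15/3 m/s
The top is descending at √15/3 ≈ 1.291 m/s.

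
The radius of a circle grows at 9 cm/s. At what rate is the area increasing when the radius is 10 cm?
180π cm²/s

A = πr²
dA/dt = 2πr · dr/dt = 2π(10)(9) = 180π cm²/s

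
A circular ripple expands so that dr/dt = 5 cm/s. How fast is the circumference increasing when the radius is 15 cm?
10π cm/s

C = 2πr
dC/dt = 2π · dr/dt = 2π · 5 = 10π cm/s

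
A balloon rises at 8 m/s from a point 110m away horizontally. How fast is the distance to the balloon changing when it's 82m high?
164√4706/2353 ≈ 4.781 m/s

z² = 110² + y²
z = √(110² + 82²) = 2√4706
dz/dt = y/z · dy/dt = 82/(2√4706) · 8 = 164√4706/2353 ≈ 4.781 m/s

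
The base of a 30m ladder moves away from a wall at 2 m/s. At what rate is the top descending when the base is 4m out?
4√221/221 ≈ 0.2691 m/s

x² + y² = 30²
2x·dx/dt + 2y·dy/dt = 0
dy/dt = -x/y · dx/dt = -4/(2√221) · 2 = -4√221/221 m/s
The top is descending at 4√221/221 ≈ 0.2691 m/s.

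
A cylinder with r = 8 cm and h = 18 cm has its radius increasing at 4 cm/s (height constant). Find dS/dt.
272π cm²/s

S = 2πrh + 2πr² (lateral + bases)
dS/dt = (2πh + 4πr)·dr/dt = (2π·18 + 4π·8)·4
= 272π cm²/s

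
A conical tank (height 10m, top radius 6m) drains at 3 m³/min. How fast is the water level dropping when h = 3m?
25/(27π) ≈ 0.2947 m/min

r/h = 6/10, so r = (3/5)h
V = (1/3)πr²h = (1/3)π((3/5)h)²h = (3/25)πh³
dV/dh = (9/25)πh²
dh/dt = (dV/dt)/(dV/dh) = -3/((9/25)π·3²) = -25/(27π) m/min
The level is dropping at 25/(27π) ≈ 0.2947 m/min.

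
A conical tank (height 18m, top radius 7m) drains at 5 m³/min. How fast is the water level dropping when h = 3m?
180/(49π) ≈ 1.169 m/min

r/h = 7/18, so r = (7/18)h
V = (1/3)πr²h = (1/3)π((7/18)h)²h = (49/972)πh³
dV/dh = (49/324)πh²
dh/dt = (dV/dt)/(dV/dh) = -5/((49/324)π·3²) = -180/(49π) m/min
The level is dropping at 180/(49π) ≈ 1.169 m/min.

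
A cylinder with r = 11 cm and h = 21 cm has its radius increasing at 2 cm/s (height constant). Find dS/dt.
172π cm²/s

S = 2πrh + 2πr² (lateral + bases)
dS/dt = (2πh + 4πr)·dr/dt = (2π·21 + 4π·11)·2
= 172π cm²/s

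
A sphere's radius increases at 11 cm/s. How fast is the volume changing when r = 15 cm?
9900π cm³/s

V = (4/3)πr³
dV/dt = dV/dr · dr/dt = 4πr² · 11
At r = 15: dV/dt = 9900π cm³/s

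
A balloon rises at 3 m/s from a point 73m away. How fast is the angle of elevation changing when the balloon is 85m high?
0.017445 rad/s

tan(θ) = y/73
sec²(θ) · dθ/dt = (1/73) · dy/dt
dθ/dt = cos²(θ)/73 · 3 = 73/(73² + 85²) · 3
dθ/dt = 0.017445 rad/s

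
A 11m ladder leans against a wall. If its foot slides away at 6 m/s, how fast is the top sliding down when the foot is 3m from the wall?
9√7/14 ≈ 1.701 m/s

x² + y² = 11²
2x·dx/dt + 2y·dy/dt = 0
dy/dt = -x/y · dx/dt = -3/(4√7) · 6 = -9√7/14 m/s
The top is descending at 9√7/14 ≈ 1.701 m/s.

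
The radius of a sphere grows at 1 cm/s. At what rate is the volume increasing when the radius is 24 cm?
2304π cm³/s

V = (4/3)πr³
dV/dt = dV/dr · dr/dt = 4πr² · 1
At r = 24: dV/dt = 2304π cm³/s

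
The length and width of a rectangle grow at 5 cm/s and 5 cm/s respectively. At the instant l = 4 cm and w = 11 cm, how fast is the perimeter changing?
20 cm/s

P = 2(l + w)
dP/dt = 2(dl/dt + dw/dt) = 2(5 + 5) = 20 cm/s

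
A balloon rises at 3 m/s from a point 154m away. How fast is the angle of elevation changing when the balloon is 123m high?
0.011893 rad/s

tan(θ) = y/154
sec²(θ) · dθ/dt = (1/154) · dy/dt
dθ/dt = cos²(θ)/154 · 3 = 154/(154² + 123²) · 3
dθ/dt = 0.011893 rad/s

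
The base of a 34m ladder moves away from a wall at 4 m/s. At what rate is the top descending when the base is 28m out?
56√93/93 ≈ 5.807 m/s

x² + y² = 34²
2x·dx/dt + 2y·dy/dt = 0
dy/dt = -x/y · dx/dt = -28/(2√93) · 4 = -56√93/93 m/s
The top is descending at 56√93/93 ≈ 5.807 m/s.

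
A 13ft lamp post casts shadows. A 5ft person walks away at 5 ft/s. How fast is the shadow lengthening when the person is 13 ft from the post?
25/8 ft/s

By similar triangles: 13/(x+s) = 5/s
Solving: s = 5x/8
ds/dt = 5/8 · dx/dt = 5/8 · 5 = 25/8 ft/s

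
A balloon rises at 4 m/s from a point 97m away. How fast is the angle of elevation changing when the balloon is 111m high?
0.017855 rad/s

tan(θ) = y/97
sec²(θ) · dθ/dt = (1/97) · dy/dt
dθ/dt = cos²(θ)/97 · 4 = 97/(97² + 111²) · 4
dθ/dt = 0.017855 rad/s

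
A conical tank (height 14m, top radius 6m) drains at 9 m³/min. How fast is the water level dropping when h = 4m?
49/(16π) ≈ 0.9748 m/min

r/h = 6/14, so r = (3/7)h
V = (1/3)πr²h = (1/3)π((3/7)h)²h = (3/49)πh³
dV/dh = (9/49)πh²
dh/dt = (dV/dt)/(dV/dh) = -9/((9/49)π·4²) = -49/(16π) m/min
The level is dropping at 49/(16π) ≈ 0.9748 m/min.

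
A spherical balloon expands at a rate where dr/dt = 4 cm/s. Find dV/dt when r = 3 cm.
144π cm³/s

V = (4/3)πr³
dV/dt = dV/dr · dr/dt = 4πr² · 4
At r = 3: dV/dt = 144π cm³/s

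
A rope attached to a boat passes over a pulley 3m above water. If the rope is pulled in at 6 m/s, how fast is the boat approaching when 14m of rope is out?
84√187/187 ≈ 6.143 m/s

rope² = x² + 3²
x = √(14² - 3²) = √187
dx/dt = (rope/x) · d(rope)/dt = (14/√187) · (-6) = -84√187/187 m/s
The boat approaches at 84√187/187 ≈ 6.143 m/s.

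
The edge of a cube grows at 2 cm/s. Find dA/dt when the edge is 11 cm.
264 cm²/s

A = 6s²
dA/dt = 12s · ds/dt = 12·11·2 = 264 cm²/s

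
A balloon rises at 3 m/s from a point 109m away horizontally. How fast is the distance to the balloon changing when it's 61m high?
183√15602/15602 ≈ 1.465 m/s

z² = 109² + y²
z = √(109² + 61²) = √15602
dz/dt = y/z · dy/dt = 61/√15602 · 3 = 183√15602/15602 ≈ 1.465 m/s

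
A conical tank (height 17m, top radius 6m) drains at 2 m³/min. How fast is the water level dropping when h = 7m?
289/(882π) ≈ 0.1043 m/min

r/h = 6/17, so r = (6/17)h
V = (1/3)πr²h = (1/3)π((6/17)h)²h = (12/289)πh³
dV/dh = (36/289)πh²
dh/dt = (dV/dt)/(dV/dh) = -2/((36/289)π·7²) = -289/(882π) m/min
The level is dropping at 289/(882π) ≈ 0.1043 m/min.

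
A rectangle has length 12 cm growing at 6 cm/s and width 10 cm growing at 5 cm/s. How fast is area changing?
120 cm²/s

A = lw
dA/dt = w·dl/dt + l·dw/dt = 10·6 + 12·5 = 120 cm²/s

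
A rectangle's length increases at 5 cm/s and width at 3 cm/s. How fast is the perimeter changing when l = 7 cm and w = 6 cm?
16 cm/s

P = 2(l + w)
dP/dt = 2(dl/dt + dw/dt) = 2(5 + 3) = 16 cm/s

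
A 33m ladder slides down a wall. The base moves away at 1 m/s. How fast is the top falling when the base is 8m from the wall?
8√41/205 ≈ 0.2499 m/s

x² + y² = 33²
2x·dx/dt + 2y·dy/dt = 0
dy/dt = -x/y · dx/dt = -8/(5√41) · 1 = -8√41/205 m/s
The top is descending at 8√41/205 ≈ 0.2499 m/s.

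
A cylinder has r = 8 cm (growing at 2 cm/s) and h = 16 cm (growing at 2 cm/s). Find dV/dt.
640π cm³/s

V = πr²h
dV/dt = 2πrh·dr/dt + πr²·dh/dt
= 2π(8)(16)(2) + π(8)²(2)
= 640π cm³/s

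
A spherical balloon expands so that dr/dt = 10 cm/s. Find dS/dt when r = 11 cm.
880π cm²/s

S = 4πr²
dS/dt = dS/dr · dr/dt = 8πr · 10
At r = 11: dS/dt = 880π cm²/s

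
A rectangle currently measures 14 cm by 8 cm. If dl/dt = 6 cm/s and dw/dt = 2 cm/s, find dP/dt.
16 cm/s

P = 2(l + w)
dP/dt = 2(dl/dt + dw/dt) = 2(6 + 2) = 16 cm/s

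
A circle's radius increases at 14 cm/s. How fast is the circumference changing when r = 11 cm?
28π cm/s

C = 2πr
dC/dt = 2π · dr/dt = 2π · 14 = 28π cm/s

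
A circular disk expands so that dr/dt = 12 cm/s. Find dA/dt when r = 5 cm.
120π cm²/s

A = πr²
dA/dt = 2πr · dr/dt = 2π(5)(12) = 120π cm²/s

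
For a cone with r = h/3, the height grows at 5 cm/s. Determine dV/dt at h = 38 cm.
7220π/9 cm³/s

V = (1/3)π(h/3)²h = πh³/27
dV/dt = πh²/9 · 5
At h = 38: dV/dt = 7220π/9 cm³/s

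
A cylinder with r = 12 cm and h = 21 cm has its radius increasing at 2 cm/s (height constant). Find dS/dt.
180π cm²/s

S = 2πrh + 2πr² (lateral + bases)
dS/dt = (2πh + 4πr)·dr/dt = (2π·21 + 4π·12)·2
= 180π cm²/s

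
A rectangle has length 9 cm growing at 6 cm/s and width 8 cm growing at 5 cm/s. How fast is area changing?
93 cm²/s

A = lw
dA/dt = w·dl/dt + l·dw/dt = 8·6 + 9·5 = 93 cm²/s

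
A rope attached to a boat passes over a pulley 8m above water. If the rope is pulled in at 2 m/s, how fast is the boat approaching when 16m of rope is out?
4√3/3 ≈ 2.309 m/s

rope² = x² + 8²
x = √(16² - 8²) = 8√3
dx/dt = (rope/x) · d(rope)/dt = (16/(8√3)) · (-2) = -4√3/3 m/s
The boat approaches at 4√3/3 ≈ 2.309 m/s.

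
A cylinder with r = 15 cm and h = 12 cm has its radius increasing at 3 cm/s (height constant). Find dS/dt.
252π cm²/s

S = 2πrh + 2πr² (lateral + bases)
dS/dt = (2πh + 4πr)·dr/dt = (2π·12 + 4π·15)·3
= 252π cm²/s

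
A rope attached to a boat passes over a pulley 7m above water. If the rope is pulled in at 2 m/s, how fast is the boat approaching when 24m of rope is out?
48√527/527 ≈ 2.091 m/s

rope² = x² + 7²
x = √(24² - 7²) = √527
dx/dt = (rope/x) · d(rope)/dt = (24/√527) · (-2) = -48√527/527 m/s
The boat approaches at 48√527/527 ≈ 2.091 m/s.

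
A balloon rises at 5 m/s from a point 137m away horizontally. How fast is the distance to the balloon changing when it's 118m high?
590√32693/32693 ≈ 3.263 m/s

z² = 137² + y²
z = √(137² + 118²) = √32693
dz/dt = y/z · dy/dt = 118/√32693 · 5 = 590√32693/32693 ≈ 3.263 m/s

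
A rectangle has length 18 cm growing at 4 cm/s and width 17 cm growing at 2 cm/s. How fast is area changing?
104 cm²/s

A = lw
dA/dt = w·dl/dt + l·dw/dt = 17·4 + 18·2 = 104 cm²/s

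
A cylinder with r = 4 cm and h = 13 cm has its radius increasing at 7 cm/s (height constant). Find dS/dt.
294π cm²/s

S = 2πrh + 2πr² (lateral + bases)
dS/dt = (2πh + 4πr)·dr/dt = (2π·13 + 4π·4)·7
= 294π cm²/s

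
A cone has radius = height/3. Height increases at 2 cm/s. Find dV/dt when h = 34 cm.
2312π/9 cm³/s

V = (1/3)π(h/3)²h = πh³/27
dV/dt = πh²/9 · 2
At h = 34: dV/dt = 2312π/9 cm³/s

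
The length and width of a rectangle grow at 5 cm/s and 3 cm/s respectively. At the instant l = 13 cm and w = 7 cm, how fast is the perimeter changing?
16 cm/s

P = 2(l + w)
dP/dt = 2(dl/dt + dw/dt) = 2(5 + 3) = 16 cm/s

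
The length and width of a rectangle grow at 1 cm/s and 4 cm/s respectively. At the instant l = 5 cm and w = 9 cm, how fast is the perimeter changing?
10 cm/s

P = 2(l + w)
dP/dt = 2(dl/dt + dw/dt) = 2(1 + 4) = 10 cm/s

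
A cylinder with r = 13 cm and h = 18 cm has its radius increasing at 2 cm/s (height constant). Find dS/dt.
176π cm²/s

S = 2πrh + 2πr² (lateral + bases)
dS/dt = (2πh + 4πr)·dr/dt = (2π·18 + 4π·13)·2
= 176π cm²/s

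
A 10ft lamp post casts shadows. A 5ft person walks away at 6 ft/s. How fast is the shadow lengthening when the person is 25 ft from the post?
6 ft/s

By similar triangles: 10/(x+s) = 5/s
Solving: s = 5x/5
ds/dt = 5/5 · dx/dt = 1 · 6 = 6 ft/s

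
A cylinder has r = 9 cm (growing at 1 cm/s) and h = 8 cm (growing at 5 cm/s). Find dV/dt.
549π cm³/s

V = πr²h
dV/dt = 2πrh·dr/dt + πr²·dh/dt
= 2π(9)(8)(1) + π(9)²(5)
= 549π cm³/s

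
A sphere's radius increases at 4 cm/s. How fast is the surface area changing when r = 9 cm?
288π cm²/s

S = 4πr²
dS/dt = dS/dr · dr/dt = 8πr · 4
At r = 9: dS/dt = 288π cm²/s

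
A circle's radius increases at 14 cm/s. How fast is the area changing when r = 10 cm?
280π cm²/s

A = πr²
dA/dt = 2πr · dr/dt = 2π(10)(14) = 280π cm²/s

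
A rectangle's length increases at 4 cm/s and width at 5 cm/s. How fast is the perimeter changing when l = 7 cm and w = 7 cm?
18 cm/s

P = 2(l + w)
dP/dt = 2(dl/dt + dw/dt) = 2(4 + 5) = 18 cm/s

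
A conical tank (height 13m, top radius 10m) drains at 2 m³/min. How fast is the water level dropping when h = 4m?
169/(800π) ≈ 0.06724 m/min

r/h = 10/13, so r = (10/13)h
V = (1/3)πr²h = (1/3)π((10/13)h)²h = (100/507)πh³
dV/dh = (100/169)πh²
dh/dt = (dV/dt)/(dV/dh) = -2/((100/169)π·4²) = -169/(800π) m/min
The level is dropping at 169/(800π) ≈ 0.06724 m/min.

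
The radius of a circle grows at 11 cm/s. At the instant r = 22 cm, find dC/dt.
22π cm/s

C = 2πr
dC/dt = 2π · dr/dt = 2π · 11 = 22π cm/s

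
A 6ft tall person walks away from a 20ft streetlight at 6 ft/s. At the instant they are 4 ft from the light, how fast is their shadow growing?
18/7 ft/s

By similar triangles: 20/(x+s) = 6/s
Solving: s = 6x/14
ds/dt = 6/14 · dx/dt = 3/7 · 6 = 18/7 ft/s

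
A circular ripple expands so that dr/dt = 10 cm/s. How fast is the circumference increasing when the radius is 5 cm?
20π cm/s

C = 2πr
dC/dt = 2π · dr/dt = 2π · 10 = 20π cm/s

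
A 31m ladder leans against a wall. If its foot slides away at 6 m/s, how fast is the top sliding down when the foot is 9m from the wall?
27√55/110 ≈ 1.82 m/s

x² + y² = 31²
2x·dx/dt + 2y·dy/dt = 0
dy/dt = -x/y · dx/dt = -9/(4√55) · 6 = -27√55/110 m/s
The top is descending at 27√55/110 ≈ 1.82 m/s.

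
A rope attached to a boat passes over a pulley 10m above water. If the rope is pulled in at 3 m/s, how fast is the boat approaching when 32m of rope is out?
16√231/77 ≈ 3.158 m/s

rope² = x² + 10²
x = √(32² - 10²) = 2√231
dx/dt = (rope/x) · d(rope)/dt = (32/(2√231)) · (-3) = -16√231/77 m/s
The boat approaches at 16√231/77 ≈ 3.158 m/s.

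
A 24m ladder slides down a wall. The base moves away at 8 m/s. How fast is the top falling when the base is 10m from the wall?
40√119/119 ≈ 3.667 m/s

x² + y² = 24²
2x·dx/dt + 2y·dy/dt = 0
dy/dt = -x/y · dx/dt = -10/(2√119) · 8 = -40√119/119 m/s
The top is descending at 40√119/119 ≈ 3.667 m/s.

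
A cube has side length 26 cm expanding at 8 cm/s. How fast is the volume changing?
16224 cm³/s

V = s³
dV/dt = 3s² · ds/dt = 3·26²·8 = 16224 cm³/s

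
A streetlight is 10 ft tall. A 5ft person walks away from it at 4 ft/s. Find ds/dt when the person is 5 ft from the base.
4 ft/s

By similar triangles: 10/(x+s) = 5/s
Solving: s = 5x/5
ds/dt = 5/5 · dx/dt = 1 · 4 = 4 ft/s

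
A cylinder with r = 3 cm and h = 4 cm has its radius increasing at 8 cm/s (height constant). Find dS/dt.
160π cm²/s

S = 2πrh + 2πr² (lateral + bases)
dS/dt = (2πh + 4πr)·dr/dt = (2π·4 + 4π·3)·8
= 160π cm²/s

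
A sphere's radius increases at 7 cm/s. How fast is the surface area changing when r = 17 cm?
952π cm²/s

S = 4πr²
dS/dt = dS/dr · dr/dt = 8πr · 7
At r = 17: dS/dt = 952π cm²/s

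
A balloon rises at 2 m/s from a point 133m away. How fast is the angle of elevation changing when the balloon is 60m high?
0.012495 rad/s

tan(θ) = y/133
sec²(θ) · dθ/dt = (1/133) · dy/dt
dθ/dt = cos²(θ)/133 · 2 = 133/(133² + 60²) · 2
dθ/dt = 0.012495 rad/s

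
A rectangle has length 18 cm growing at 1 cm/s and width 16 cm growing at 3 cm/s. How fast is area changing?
70 cm²/s

A = lw
dA/dt = w·dl/dt + l·dw/dt = 16·1 + 18·3 = 70 cm²/s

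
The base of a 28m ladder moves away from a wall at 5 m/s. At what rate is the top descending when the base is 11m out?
55√663/663 ≈ 2.136 m/s

x² + y² = 28²
2x·dx/dt + 2y·dy/dt = 0
dy/dt = -x/y · dx/dt = -11/√663 · 5 = -55√663/663 m/s
The top is descending at 55√663/663 ≈ 2.136 m/s.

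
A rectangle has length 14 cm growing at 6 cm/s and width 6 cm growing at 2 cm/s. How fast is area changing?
64 cm²/s

A = lw
dA/dt = w·dl/dt + l·dw/dt = 6·6 + 14·2 = 64 cm²/s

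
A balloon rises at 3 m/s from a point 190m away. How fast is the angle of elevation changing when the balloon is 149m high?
0.009777 rad/s

tan(θ) = y/190
sec²(θ) · dθ/dt = (1/190) · dy/dt
dθ/dt = cos²(θ)/190 · 3 = 190/(190² + 149²) · 3
dθ/dt = 0.009777 rad/s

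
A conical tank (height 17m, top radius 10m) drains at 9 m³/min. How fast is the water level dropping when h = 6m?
289/(400π) ≈ 0.23 m/min

r/h = 10/17, so r = (10/17)h
V = (1/3)πr²h = (1/3)π((10/17)h)²h = (100/867)πh³
dV/dh = (100/289)πh²
dh/dt = (dV/dt)/(dV/dh) = -9/((100/289)π·6²) = -289/(400π) m/min
The level is dropping at 289/(400π) ≈ 0.23 m/min.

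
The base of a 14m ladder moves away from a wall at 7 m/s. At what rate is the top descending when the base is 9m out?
63√115/115 ≈ 5.875 m/s

x² + y² = 14²
2x·dx/dt + 2y·dy/dt = 0
dy/dt = -x/y · dx/dt = -9/√115 · 7 = -63√115/115 m/s
The top is descending at 63√115/115 ≈ 5.875 m/s.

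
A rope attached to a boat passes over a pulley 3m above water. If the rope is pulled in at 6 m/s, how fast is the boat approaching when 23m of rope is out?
69√130/130 ≈ 6.052 m/s

rope² = x² + 3²
x = √(23² - 3²) = 2√130
dx/dt = (rope/x) · d(rope)/dt = (23/(2√130)) · (-6) = -69√130/130 m/s
The boat approaches at 69√130/130 ≈ 6.052 m/s.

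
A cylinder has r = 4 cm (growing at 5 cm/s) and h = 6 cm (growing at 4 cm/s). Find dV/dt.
304π cm³/s

V = πr²h
dV/dt = 2πrh·dr/dt + πr²·dh/dt
= 2π(4)(6)(5) + π(4)²(4)
= 304π cm³/s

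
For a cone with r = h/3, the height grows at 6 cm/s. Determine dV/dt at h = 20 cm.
800π/3 cm³/s

V = (1/3)π(h/3)²h = πh³/27
dV/dt = πh²/9 · 6
At h = 20: dV/dt = 800π/3 cm³/s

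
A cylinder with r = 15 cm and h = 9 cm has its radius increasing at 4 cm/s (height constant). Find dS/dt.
312π cm²/s

S = 2πrh + 2πr² (lateral + bases)
dS/dt = (2πh + 4πr)·dr/dt = (2π·9 + 4π·15)·4
= 312π cm²/s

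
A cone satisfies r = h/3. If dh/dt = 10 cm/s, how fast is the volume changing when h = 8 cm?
640π/9 cm³/s

V = (1/3)π(h/3)²h = πh³/27
dV/dt = πh²/9 · 10
At h = 8: dV/dt = 640π/9 cm³/s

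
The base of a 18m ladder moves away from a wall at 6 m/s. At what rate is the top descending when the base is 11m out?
66√203/203 ≈ 4.632 m/s

x² + y² = 18²
2x·dx/dt + 2y·dy/dt = 0
dy/dt = -x/y · dx/dt = -11/√203 · 6 = -66√203/203 m/s
The top is descending at 66√203/203 ≈ 4.632 m/s.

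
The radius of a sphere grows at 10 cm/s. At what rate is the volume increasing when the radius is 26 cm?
27040π cm³/s

V = (4/3)πr³
dV/dt = dV/dr · dr/dt = 4πr² · 10
At r = 26: dV/dt = 27040π cm³/s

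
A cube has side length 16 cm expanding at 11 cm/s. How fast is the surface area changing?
2112 cm²/s

A = 6s²
dA/dt = 12s · ds/dt = 12·16·11 = 2112 cm²/s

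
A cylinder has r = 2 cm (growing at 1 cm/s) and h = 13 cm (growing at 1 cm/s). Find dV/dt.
56π cm³/s

V = πr²h
dV/dt = 2πrh·dr/dt + πr²·dh/dt
= 2π(2)(13)(1) + π(2)²(1)
= 56π cm³/s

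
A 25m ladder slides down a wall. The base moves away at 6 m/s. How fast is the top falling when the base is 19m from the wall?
19√66/22 ≈ 7.016 m/s

x² + y² = 25²
2x·dx/dt + 2y·dy/dt = 0
dy/dt = -x/y · dx/dt = -19/(2√66) · 6 = -19√66/22 m/s
The top is descending at 19√66/22 ≈ 7.016 m/s.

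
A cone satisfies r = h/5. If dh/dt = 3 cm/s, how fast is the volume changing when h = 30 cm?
108π cm³/s

V = (1/3)π(h/5)²h = πh³/75
dV/dt = πh²/25 · 3
At h = 30: dV/dt = 108π cm³/s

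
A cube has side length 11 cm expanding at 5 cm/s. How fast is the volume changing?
1815 cm³/s

V = s³
dV/dt = 3s² · ds/dt = 3·11²·5 = 1815 cm³/s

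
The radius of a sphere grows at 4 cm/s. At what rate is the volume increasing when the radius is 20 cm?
6400π cm³/s

V = (4/3)πr³
dV/dt = dV/dr · dr/dt = 4πr² · 4
At r = 20: dV/dt = 6400π cm³/s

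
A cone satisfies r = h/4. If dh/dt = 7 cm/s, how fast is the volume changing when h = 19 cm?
2527π/16 cm³/s

V = (1/3)π(h/4)²h = πh³/48
dV/dt = πh²/16 · 7
At h = 19: dV/dt = 2527π/16 cm³/s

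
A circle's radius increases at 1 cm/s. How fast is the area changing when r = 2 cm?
4π cm²/s

A = πr²
dA/dt = 2πr · dr/dt = 2π(2)(1) = 4π cm²/s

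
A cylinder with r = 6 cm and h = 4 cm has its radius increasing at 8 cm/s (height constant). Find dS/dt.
256π cm²/s

S = 2πrh + 2πr² (lateral + bases)
dS/dt = (2πh + 4πr)·dr/dt = (2π·4 + 4π·6)·8
= 256π cm²/s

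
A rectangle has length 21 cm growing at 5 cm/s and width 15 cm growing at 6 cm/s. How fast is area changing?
201 cm²/s

A = lw
dA/dt = w·dl/dt + l·dw/dt = 15·5 + 21·6 = 201 cm²/s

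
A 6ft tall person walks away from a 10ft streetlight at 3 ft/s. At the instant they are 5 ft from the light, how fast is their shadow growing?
9/2 ft/s

By similar triangles: 10/(x+s) = 6/s
Solving: s = 6x/4
ds/dt = 6/4 · dx/dt = 3/2 · 3 = 9/2 ft/s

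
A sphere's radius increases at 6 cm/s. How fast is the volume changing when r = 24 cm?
13824π cm³/s

V = (4/3)πr³
dV/dt = dV/dr · dr/dt = 4πr² · 6
At r = 24: dV/dt = 13824π cm³/s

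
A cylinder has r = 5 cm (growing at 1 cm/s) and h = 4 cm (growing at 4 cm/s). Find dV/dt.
140π cm³/s

V = πr²h
dV/dt = 2πrh·dr/dt + πr²·dh/dt
= 2π(5)(4)(1) + π(5)²(4)
= 140π cm³/s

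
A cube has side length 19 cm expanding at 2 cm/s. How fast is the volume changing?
2166 cm³/s

V = s³
dV/dt = 3s² · ds/dt = 3·19²·2 = 2166 cm³/s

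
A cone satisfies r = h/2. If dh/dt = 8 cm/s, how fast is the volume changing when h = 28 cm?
1568π cm³/s

V = (1/3)π(h/2)²h = πh³/12
dV/dt = πh²/4 · 8
At h = 28: dV/dt = 1568π cm³/s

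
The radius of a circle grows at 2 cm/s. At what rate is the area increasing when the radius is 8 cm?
32π cm²/s

A = πr²
dA/dt = 2πr · dr/dt = 2π(8)(2) = 32π cm²/s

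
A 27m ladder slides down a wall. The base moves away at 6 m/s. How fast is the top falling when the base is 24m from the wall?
48√17/17 ≈ 11.64 m/s

x² + y² = 27²
2x·dx/dt + 2y·dy/dt = 0
dy/dt = -x/y · dx/dt = -24/(3√17) · 6 = -48√17/17 m/s
The top is descending at 48√17/17 ≈ 11.64 m/s.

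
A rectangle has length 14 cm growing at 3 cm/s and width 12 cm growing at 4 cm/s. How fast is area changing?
92 cm²/s

A = lw
dA/dt = w·dl/dt + l·dw/dt = 12·3 + 14·4 = 92 cm²/s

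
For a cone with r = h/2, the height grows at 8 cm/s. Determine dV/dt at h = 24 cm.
1152π cm³/s

V = (1/3)π(h/2)²h = πh³/12
dV/dt = πh²/4 · 8
At h = 24: dV/dt = 1152π cm³/s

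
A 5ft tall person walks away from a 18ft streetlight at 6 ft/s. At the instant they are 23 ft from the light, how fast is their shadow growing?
30/13 ft/s

By similar triangles: 18/(x+s) = 5/s
Solving: s = 5x/13
ds/dt = 5/13 · dx/dt = 5/13 · 6 = 30/13 ft/s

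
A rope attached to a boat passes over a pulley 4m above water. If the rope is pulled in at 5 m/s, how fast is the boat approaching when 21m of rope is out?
21√17/17 ≈ 5.093 m/s

rope² = x² + 4²
x = √(21² - 4²) = 5√17
dx/dt = (rope/x) · d(rope)/dt = (21/(5√17)) · (-5) = -21√17/17 m/s
The boat approaches at 21√17/17 ≈ 5.093 m/s.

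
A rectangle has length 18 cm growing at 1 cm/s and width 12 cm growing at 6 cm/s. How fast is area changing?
120 cm²/s

A = lw
dA/dt = w·dl/dt + l·dw/dt = 12·1 + 18·6 = 120 cm²/s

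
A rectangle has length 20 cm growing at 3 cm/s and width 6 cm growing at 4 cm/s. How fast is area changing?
98 cm²/s

A = lw
dA/dt = w·dl/dt + l·dw/dt = 6·3 + 20·4 = 98 cm²/s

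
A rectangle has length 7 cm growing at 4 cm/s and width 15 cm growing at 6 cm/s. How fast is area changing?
102 cm²/s

A = lw
dA/dt = w·dl/dt + l·dw/dt = 15·4 + 7·6 = 102 cm²/s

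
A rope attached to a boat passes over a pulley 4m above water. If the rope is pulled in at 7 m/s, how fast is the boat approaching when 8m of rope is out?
14√3/3 ≈ 8.083 m/s

rope² = x² + 4²
x = √(8² - 4²) = 4√3
dx/dt = (rope/x) · d(rope)/dt = (8/(4√3)) · (-7) = -14√3/3 m/s
The boat approaches at 14√3/3 ≈ 8.083 m/s.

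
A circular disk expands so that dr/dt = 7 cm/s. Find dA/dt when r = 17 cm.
238π cm²/s

A = πr²
dA/dt = 2πr · dr/dt = 2π(17)(7) = 238π cm²/s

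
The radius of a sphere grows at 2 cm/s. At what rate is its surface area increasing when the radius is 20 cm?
320π cm²/s

S = 4πr²
dS/dt = dS/dr · dr/dt = 8πr · 2
At r = 20: dS/dt = 320π cm²/s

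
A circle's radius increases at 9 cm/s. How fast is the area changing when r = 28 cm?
504π cm²/s

A = πr²
dA/dt = 2πr · dr/dt = 2π(28)(9) = 504π cm²/s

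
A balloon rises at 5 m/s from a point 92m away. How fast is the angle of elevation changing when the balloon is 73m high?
0.03335 rad/s

tan(θ) = y/92
sec²(θ) · dθ/dt = (1/92) · dy/dt
dθ/dt = cos²(θ)/92 · 5 = 92/(92² + 73²) · 5
dθ/dt = 0.03335 rad/s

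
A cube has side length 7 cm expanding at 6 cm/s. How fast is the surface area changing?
504 cm²/s

A = 6s²
dA/dt = 12s · ds/dt = 12·7·6 = 504 cm²/s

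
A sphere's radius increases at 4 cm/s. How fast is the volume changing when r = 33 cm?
17424π cm³/s

V = (4/3)πr³
dV/dt = dV/dr · dr/dt = 4πr² · 4
At r = 33: dV/dt = 17424π cm³/s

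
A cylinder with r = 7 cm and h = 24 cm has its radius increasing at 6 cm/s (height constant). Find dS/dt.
456π cm²/s

S = 2πrh + 2πr² (lateral + bases)
dS/dt = (2πh + 4πr)·dr/dt = (2π·24 + 4π·7)·6
= 456π cm²/s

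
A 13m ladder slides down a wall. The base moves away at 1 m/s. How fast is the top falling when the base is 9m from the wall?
9√22/44 ≈ 0.9594 m/s

x² + y² = 13²
2x·dx/dt + 2y·dy/dt = 0
dy/dt = -x/y · dx/dt = -9/(2√22) · 1 = -9√22/44 m/s
The top is descending at 9√22/44 ≈ 0.9594 m/s.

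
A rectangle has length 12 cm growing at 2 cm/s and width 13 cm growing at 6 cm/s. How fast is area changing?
98 cm²/s

A = lw
dA/dt = w·dl/dt + l·dw/dt = 13·2 + 12·6 = 98 cm²/s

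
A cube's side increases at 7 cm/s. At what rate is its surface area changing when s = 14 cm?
1176 cm²/s

A = 6s²
dA/dt = 12s · ds/dt = 12·14·7 = 1176 cm²/s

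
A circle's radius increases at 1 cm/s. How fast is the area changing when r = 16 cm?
32π cm²/s

A = πr²
dA/dt = 2πr · dr/dt = 2π(16)(1) = 32π cm²/s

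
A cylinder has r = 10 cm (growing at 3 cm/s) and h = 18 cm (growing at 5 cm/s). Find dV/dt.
1580π cm³/s

V = πr²h
dV/dt = 2πrh·dr/dt + πr²·dh/dt
= 2π(10)(18)(3) + π(10)²(5)
= 1580π cm³/s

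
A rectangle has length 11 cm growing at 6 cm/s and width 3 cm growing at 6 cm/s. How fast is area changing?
84 cm²/s

A = lw
dA/dt = w·dl/dt + l·dw/dt = 3·6 + 11·6 = 84 cm²/s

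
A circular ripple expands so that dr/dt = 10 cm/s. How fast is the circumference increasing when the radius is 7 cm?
20π cm/s

C = 2πr
dC/dt = 2π · dr/dt = 2π · 10 = 20π cm/s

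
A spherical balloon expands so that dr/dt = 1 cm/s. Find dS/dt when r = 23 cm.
184π cm²/s

S = 4πr²
dS/dt = dS/dr · dr/dt = 8πr · 1
At r = 23: dS/dt = 184π cm²/s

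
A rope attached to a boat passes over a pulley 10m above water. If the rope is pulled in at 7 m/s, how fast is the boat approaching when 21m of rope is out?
147√341/341 ≈ 7.96 m/s

rope² = x² + 10²
x = √(21² - 10²) = √341
dx/dt = (rope/x) · d(rope)/dt = (21/√341) · (-7) = -147√341/341 m/s
The boat approaches at 147√341/341 ≈ 7.96 m/s.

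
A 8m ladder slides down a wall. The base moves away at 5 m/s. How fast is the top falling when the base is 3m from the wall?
3√55/11 ≈ 2.023 m/s

x² + y² = 8²
2x·dx/dt + 2y·dy/dt = 0
dy/dt = -x/y · dx/dt = -3/√55 · 5 = -3√55/11 m/s
The top is descending at 3√55/11 ≈ 2.023 m/s.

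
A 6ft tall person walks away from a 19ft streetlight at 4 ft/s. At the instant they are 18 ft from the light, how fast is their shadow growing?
24/13 ft/s

By similar triangles: 19/(x+s) = 6/s
Solving: s = 6x/13
ds/dt = 6/13 · dx/dt = 6/13 · 4 = 24/13 ft/s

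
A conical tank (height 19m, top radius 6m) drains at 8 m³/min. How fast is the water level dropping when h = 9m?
722/(729π) ≈ 0.3153 m/min

r/h = 6/19, so r = (6/19)h
V = (1/3)πr²h = (1/3)π((6/19)h)²h = (12/361)πh³
dV/dh = (36/361)πh²
dh/dt = (dV/dt)/(dV/dh) = -8/((36/361)π·9²) = -722/(729π) m/min
The level is dropping at 722/(729π) ≈ 0.3153 m/min.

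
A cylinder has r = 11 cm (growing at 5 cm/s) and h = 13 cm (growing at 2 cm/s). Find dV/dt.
1672π cm³/s

V = πr²h
dV/dt = 2πrh·dr/dt + πr²·dh/dt
= 2π(11)(13)(5) + π(11)²(2)
= 1672π cm³/s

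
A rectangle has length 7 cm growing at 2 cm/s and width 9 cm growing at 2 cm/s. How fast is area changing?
32 cm²/s

A = lw
dA/dt = w·dl/dt + l·dw/dt = 9·2 + 7·2 = 32 cm²/s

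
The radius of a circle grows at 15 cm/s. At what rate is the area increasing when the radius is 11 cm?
330π cm²/s

A = πr²
dA/dt = 2πr · dr/dt = 2π(11)(15) = 330π cm²/s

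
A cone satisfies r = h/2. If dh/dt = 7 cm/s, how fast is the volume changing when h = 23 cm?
3703π/4 cm³/s

V = (1/3)π(h/2)²h = πh³/12
dV/dt = πh²/4 · 7
At h = 23: dV/dt = 3703π/4 cm³/s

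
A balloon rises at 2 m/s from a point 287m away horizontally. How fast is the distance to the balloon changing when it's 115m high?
115√95594/47797 ≈ 0.7439 m/s

z² = 287² + y²
z = √(287² + 115²) = √95594
dz/dt = y/z · dy/dt = 115/√95594 · 2 = 115√95594/47797 ≈ 0.7439 m/s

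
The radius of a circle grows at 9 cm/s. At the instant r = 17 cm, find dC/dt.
18π cm/s

C = 2πr
dC/dt = 2π · dr/dt = 2π · 9 = 18π cm/s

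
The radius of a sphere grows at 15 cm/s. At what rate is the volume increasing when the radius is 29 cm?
50460π cm³/s

V = (4/3)πr³
dV/dt = dV/dr · dr/dt = 4πr² · 15
At r = 29: dV/dt = 50460π cm³/s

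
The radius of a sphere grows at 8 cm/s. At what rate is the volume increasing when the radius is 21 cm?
14112π cm³/s

V = (4/3)πr³
dV/dt = dV/dr · dr/dt = 4πr² · 8
At r = 21: dV/dt = 14112π cm³/s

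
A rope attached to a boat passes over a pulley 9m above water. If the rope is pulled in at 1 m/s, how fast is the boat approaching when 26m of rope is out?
26√595/595 ≈ 1.066 m/s

rope² = x² + 9²
x = √(26² - 9²) = √595
dx/dt = (rope/x) · d(rope)/dt = (26/√595) · (-1) = -26√595/595 m/s
The boat approaches at 26√595/595 ≈ 1.066 m/s.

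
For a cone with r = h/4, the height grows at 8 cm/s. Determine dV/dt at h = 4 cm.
8π cm³/s

V = (1/3)π(h/4)²h = πh³/48
dV/dt = πh²/16 · 8
At h = 4: dV/dt = 8π cm³/s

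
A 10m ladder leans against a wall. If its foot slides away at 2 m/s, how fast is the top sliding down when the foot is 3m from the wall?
6√91/91 ≈ 0.629 m/s

x² + y² = 10²
2x·dx/dt + 2y·dy/dt = 0
dy/dt = -x/y · dx/dt = -3/√91 · 2 = -6√91/91 m/s
The top is descending at 6√91/91 ≈ 0.629 m/s.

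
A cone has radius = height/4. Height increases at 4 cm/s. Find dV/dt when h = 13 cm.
169π/4 cm³/s

V = (1/3)π(h/4)²h = πh³/48
dV/dt = πh²/16 · 4
At h = 13: dV/dt = 169π/4 cm³/s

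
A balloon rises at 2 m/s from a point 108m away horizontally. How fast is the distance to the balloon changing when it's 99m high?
22√265/265 ≈ 1.351 m/s

z² = 108² + y²
z = √(108² + 99²) = 9√265
dz/dt = y/z · dy/dt = 99/(9√265) · 2 = 22√265/265 ≈ 1.351 m/s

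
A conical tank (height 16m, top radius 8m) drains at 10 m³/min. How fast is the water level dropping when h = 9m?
40/(81π) ≈ 0.1572 m/min

r/h = 8/16, so r = (1/2)h
V = (1/3)πr²h = (1/3)π((1/2)h)²h = (1/12)πh³
dV/dh = (1/4)πh²
dh/dt = (dV/dt)/(dV/dh) = -10/((1/4)π·9²) = -40/(81π) m/min
The level is dropping at 40/(81π) ≈ 0.1572 m/min.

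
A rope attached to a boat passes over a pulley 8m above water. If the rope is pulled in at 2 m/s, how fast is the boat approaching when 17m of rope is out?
34/15 ≈ 2.267 m/s

rope² = x² + 8²
x = √(17² - 8²) = 15
dx/dt = (rope/x) · d(rope)/dt = (17/15) · (-2) = -34/15 m/s
The boat approaches at 34/15 ≈ 2.267 m/s.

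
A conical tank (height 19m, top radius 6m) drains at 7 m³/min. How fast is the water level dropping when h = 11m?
2527/(4356π) ≈ 0.1847 m/min

r/h = 6/19, so r = (6/19)h
V = (1/3)πr²h = (1/3)π((6/19)h)²h = (12/361)πh³
dV/dh = (36/361)πh²
dh/dt = (dV/dt)/(dV/dh) = -7/((36/361)π·11²) = -2527/(4356π) m/min
The level is dropping at 2527/(4356π) ≈ 0.1847 m/min.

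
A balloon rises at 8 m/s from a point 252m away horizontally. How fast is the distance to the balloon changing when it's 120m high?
80√541/541 ≈ 3.439 m/s

z² = 252² + y²
z = √(252² + 120²) = 12√541
dz/dt = y/z · dy/dt = 120/(12√541) · 8 = 80√541/541 ≈ 3.439 m/s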